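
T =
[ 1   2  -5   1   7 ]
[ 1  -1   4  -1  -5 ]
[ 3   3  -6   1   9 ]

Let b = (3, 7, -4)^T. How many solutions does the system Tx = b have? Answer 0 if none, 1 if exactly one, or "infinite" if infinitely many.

0

Row reduce the augmented matrix [T | b].
R2 ← R2 − R1: [0, -3, 9, -2, -12, 4]
R3 ← R3 − (3)·R1: [0, -3, 9, -2, -12, -13]
R3 ← R3 − R2: [0, 0, 0, 0, 0, -17]
The echelon form has 3 nonzero rows; the last pivot sits in the augmented column, so rank(T) = 2 but rank([T|b]) = 3.
Since the ranks differ, the system is inconsistent.
It has no solutions.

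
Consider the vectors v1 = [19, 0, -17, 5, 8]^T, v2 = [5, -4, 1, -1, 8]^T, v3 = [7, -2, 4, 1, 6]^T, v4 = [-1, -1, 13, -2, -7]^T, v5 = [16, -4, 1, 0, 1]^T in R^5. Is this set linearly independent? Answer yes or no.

Form the matrix with these vectors as rows and row reduce.
R2 ← R2 − (5/19)·R1: [0, -4, 104/19, -44/19, 112/19]
R3 ← R3 − (7/19)·R1: [0, -2, 195/19, -16/19, 58/19]
R4 ← R4 + (1/19)·R1: [0, -1, 230/19, -33/19, -125/19]
R5 ← R5 − (16/19)·R1: [0, -4, 291/19, -80/19, -109/19]
R3 ← R3 − (1/2)·R2: [0, 0, 143/19, 6/19, 2/19]
R4 ← R4 − (1/4)·R2: [0, 0, 204/19, -22/19, -153/19]
R5 ← R5 − R2: [0, 0, 187/19, -36/19, -221/19]
R4 ← R4 − (204/143)·R3: [0, 0, 0, -230/143, -1173/143]
R5 ← R5 − (17/13)·R3: [0, 0, 0, -30/13, -153/13]
R5 ← R5 − (33/23)·R4: [0, 0, 0, 0, 0]
4 nonzero rows, so the 5 vectors span a space of dimension 4.
Since 4 < 5, the vectors are linearly dependent.

no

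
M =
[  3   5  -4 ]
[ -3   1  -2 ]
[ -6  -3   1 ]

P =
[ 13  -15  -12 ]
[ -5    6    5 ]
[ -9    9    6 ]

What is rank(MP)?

2

First compute MP:
[[ 50, -51, -35],
 [-26,  33,  29],
 [-72,  81,  63]]
Now row reduce the product.
R2 ← R2 + (13/25)·R1: [0, 162/25, 54/5]
R3 ← R3 + (36/25)·R1: [0, 189/25, 63/5]
R3 ← R3 − (7/6)·R2: [0, 0, 0]
2 nonzero rows, so rank(MP) = 2.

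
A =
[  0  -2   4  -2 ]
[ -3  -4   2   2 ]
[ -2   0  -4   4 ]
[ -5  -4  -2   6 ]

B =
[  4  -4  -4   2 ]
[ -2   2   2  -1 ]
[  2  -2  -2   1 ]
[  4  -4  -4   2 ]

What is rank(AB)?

1

First compute AB:
[[  4,  -4,  -4,   2],
 [  8,  -8,  -8,   4],
 [  0,   0,   0,   0],
 [  8,  -8,  -8,   4]]
Now row reduce the product.
R2 ← R2 − (2)·R1: [0, 0, 0, 0]
R4 ← R4 − (2)·R1: [0, 0, 0, 0]
1 nonzero row, so rank(AB) = 1.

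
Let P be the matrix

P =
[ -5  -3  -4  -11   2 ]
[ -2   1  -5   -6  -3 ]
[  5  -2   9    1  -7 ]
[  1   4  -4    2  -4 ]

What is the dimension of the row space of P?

3

Row reduce to echelon form.
R2 ← R2 − (2/5)·R1: [0, 11/5, -17/5, -8/5, -19/5]
R3 ← R3 + R1: [0, -5, 5, -10, -5]
R4 ← R4 + (1/5)·R1: [0, 17/5, -24/5, -1/5, -18/5]
R3 ← R3 + (25/11)·R2: [0, 0, -30/11, -150/11, -150/11]
R4 ← R4 − (17/11)·R2: [0, 0, 5/11, 25/11, 25/11]
R4 ← R4 + (1/6)·R3: [0, 0, 0, 0, 0]
Echelon form has 3 nonzero rows, so rank(P) = 3.
The row space has dimension equal to the rank: 3.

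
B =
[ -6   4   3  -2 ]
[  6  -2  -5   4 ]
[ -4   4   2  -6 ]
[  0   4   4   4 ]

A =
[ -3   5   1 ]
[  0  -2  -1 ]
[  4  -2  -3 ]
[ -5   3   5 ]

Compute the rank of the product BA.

First compute BA:
[[ 40, -50, -29],
 [-58,  56,  43],
 [ 50, -50, -44],
 [ -4,  -4,   4]]
Now row reduce the product.
R2 ← R2 + (29/20)·R1: [0, -33/2, 19/20]
R3 ← R3 − (5/4)·R1: [0, 25/2, -31/4]
R4 ← R4 + (1/10)·R1: [0, -9, 11/10]
R3 ← R3 + (25/33)·R2: [0, 0, -232/33]
R4 ← R4 − (6/11)·R2: [0, 0, 32/55]
R4 ← R4 + (12/145)·R3: [0, 0, 0]
3 nonzero rows, so rank(BA) = 3.

3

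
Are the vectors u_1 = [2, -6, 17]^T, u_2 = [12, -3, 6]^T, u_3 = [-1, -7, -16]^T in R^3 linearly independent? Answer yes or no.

Form the matrix with these vectors as rows and row reduce.
R2 ← R2 − (6)·R1: [0, 33, -96]
R3 ← R3 + (1/2)·R1: [0, -10, -15/2]
R3 ← R3 + (10/33)·R2: [0, 0, -805/22]
3 nonzero rows, so the 3 vectors span a space of dimension 3.
Since 3 = 3, the vectors are linearly independent.

yes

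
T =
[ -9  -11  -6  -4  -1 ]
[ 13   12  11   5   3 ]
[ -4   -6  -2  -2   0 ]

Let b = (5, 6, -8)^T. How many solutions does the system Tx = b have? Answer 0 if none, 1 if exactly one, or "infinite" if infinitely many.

0

Row reduce the augmented matrix [T | b].
R2 ← R2 + (13/9)·R1: [0, -35/9, 7/3, -7/9, 14/9, 119/9]
R3 ← R3 − (4/9)·R1: [0, -10/9, 2/3, -2/9, 4/9, -92/9]
R3 ← R3 − (2/7)·R2: [0, 0, 0, 0, 0, -14]
The echelon form has 3 nonzero rows; the last pivot sits in the augmented column, so rank(T) = 2 but rank([T|b]) = 3.
Since the ranks differ, the system is inconsistent.
It has no solutions.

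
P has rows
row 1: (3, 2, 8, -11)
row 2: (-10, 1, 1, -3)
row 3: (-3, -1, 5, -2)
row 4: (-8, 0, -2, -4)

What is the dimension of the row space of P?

Row reduce to echelon form.
R2 ← R2 + (10/3)·R1: [0, 23/3, 83/3, -119/3]
R3 ← R3 + R1: [0, 1, 13, -13]
R4 ← R4 + (8/3)·R1: [0, 16/3, 58/3, -100/3]
R3 ← R3 − (3/23)·R2: [0, 0, 216/23, -180/23]
R4 ← R4 − (16/23)·R2: [0, 0, 2/23, -132/23]
R4 ← R4 − (1/108)·R3: [0, 0, 0, -17/3]
Echelon form has 4 nonzero rows, so rank(P) = 4.
The row space has dimension equal to the rank: 4.

4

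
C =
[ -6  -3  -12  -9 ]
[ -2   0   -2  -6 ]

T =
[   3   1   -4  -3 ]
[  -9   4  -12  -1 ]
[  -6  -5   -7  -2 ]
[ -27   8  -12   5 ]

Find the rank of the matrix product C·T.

First compute CT:
[[324, -30, 252,   0],
 [168, -40,  94, -20]]
Now row reduce the product.
R2 ← R2 − (14/27)·R1: [0, -220/9, -110/3, -20]
2 nonzero rows, so rank(CT) = 2.

2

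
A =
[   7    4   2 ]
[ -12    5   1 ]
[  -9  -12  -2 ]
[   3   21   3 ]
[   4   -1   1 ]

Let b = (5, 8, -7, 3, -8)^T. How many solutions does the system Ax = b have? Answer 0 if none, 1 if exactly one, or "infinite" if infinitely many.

0

Row reduce the augmented matrix [A | b].
R2 ← R2 + (12/7)·R1: [0, 83/7, 31/7, 116/7]
R3 ← R3 + (9/7)·R1: [0, -48/7, 4/7, -4/7]
R4 ← R4 − (3/7)·R1: [0, 135/7, 15/7, 6/7]
R5 ← R5 − (4/7)·R1: [0, -23/7, -1/7, -76/7]
R3 ← R3 + (48/83)·R2: [0, 0, 260/83, 748/83]
R4 ← R4 − (135/83)·R2: [0, 0, -420/83, -2166/83]
R5 ← R5 + (23/83)·R2: [0, 0, 90/83, -520/83]
R4 ← R4 + (21/13)·R3: [0, 0, 0, -150/13]
R5 ← R5 − (9/26)·R3: [0, 0, 0, -122/13]
R5 ← R5 − (61/75)·R4: [0, 0, 0, 0]
The echelon form has 4 nonzero rows; the last pivot sits in the augmented column, so rank(A) = 3 but rank([A|b]) = 4.
Since the ranks differ, the system is inconsistent.
It has no solutions.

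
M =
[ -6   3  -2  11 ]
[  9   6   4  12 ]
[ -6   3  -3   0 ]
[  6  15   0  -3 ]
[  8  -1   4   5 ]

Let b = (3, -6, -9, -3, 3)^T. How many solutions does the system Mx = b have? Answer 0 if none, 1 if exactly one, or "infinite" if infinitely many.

Row reduce the augmented matrix [M | b].
R2 ← R2 + (3/2)·R1: [0, 21/2, 1, 57/2, -3/2]
R3 ← R3 − R1: [0, 0, -1, -11, -12]
R4 ← R4 + R1: [0, 18, -2, 8, 0]
R5 ← R5 + (4/3)·R1: [0, 3, 4/3, 59/3, 7]
R4 ← R4 − (12/7)·R2: [0, 0, -26/7, -286/7, 18/7]
R5 ← R5 − (2/7)·R2: [0, 0, 22/21, 242/21, 52/7]
R4 ← R4 − (26/7)·R3: [0, 0, 0, 0, 330/7]
R5 ← R5 + (22/21)·R3: [0, 0, 0, 0, -36/7]
R5 ← R5 + (6/55)·R4: [0, 0, 0, 0, 0]
The echelon form has 4 nonzero rows; the last pivot sits in the augmented column, so rank(M) = 3 but rank([M|b]) = 4.
Since the ranks differ, the system is inconsistent.
It has no solutions.

0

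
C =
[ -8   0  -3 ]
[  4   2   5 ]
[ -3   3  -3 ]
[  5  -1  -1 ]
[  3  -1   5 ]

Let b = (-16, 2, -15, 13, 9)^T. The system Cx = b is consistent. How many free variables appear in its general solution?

0

Row reduce the augmented matrix [C | b].
R2 ← R2 + (1/2)·R1: [0, 2, 7/2, -6]
R3 ← R3 − (3/8)·R1: [0, 3, -15/8, -9]
R4 ← R4 + (5/8)·R1: [0, -1, -23/8, 3]
R5 ← R5 + (3/8)·R1: [0, -1, 31/8, 3]
R3 ← R3 − (3/2)·R2: [0, 0, -57/8, 0]
R4 ← R4 + (1/2)·R2: [0, 0, -9/8, 0]
R5 ← R5 + (1/2)·R2: [0, 0, 45/8, 0]
R4 ← R4 − (3/19)·R3: [0, 0, 0, 0]
R5 ← R5 + (15/19)·R3: [0, 0, 0, 0]
The echelon form has 3 nonzero rows, and every pivot lies in the first 3 columns, so rank(C) = rank([C|b]) = 3.
The system is consistent.
Free variables = (unknowns) − (rank) = 3 − 3 = 0.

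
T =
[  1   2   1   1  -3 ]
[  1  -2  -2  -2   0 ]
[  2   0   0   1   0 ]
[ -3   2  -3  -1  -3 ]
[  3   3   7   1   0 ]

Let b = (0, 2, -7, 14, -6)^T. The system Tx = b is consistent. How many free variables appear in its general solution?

0

Row reduce the augmented matrix [T | b].
R2 ← R2 − R1: [0, -4, -3, -3, 3, 2]
R3 ← R3 − (2)·R1: [0, -4, -2, -1, 6, -7]
R4 ← R4 + (3)·R1: [0, 8, 0, 2, -12, 14]
R5 ← R5 − (3)·R1: [0, -3, 4, -2, 9, -6]
R3 ← R3 − R2: [0, 0, 1, 2, 3, -9]
R4 ← R4 + (2)·R2: [0, 0, -6, -4, -6, 18]
R5 ← R5 − (3/4)·R2: [0, 0, 25/4, 1/4, 27/4, -15/2]
R4 ← R4 + (6)·R3: [0, 0, 0, 8, 12, -36]
R5 ← R5 − (25/4)·R3: [0, 0, 0, -49/4, -12, 195/4]
R5 ← R5 + (49/32)·R4: [0, 0, 0, 0, 51/8, -51/8]
The echelon form has 5 nonzero rows, and every pivot lies in the first 5 columns, so rank(T) = rank([T|b]) = 5.
The system is consistent.
Free variables = (unknowns) − (rank) = 5 − 5 = 0.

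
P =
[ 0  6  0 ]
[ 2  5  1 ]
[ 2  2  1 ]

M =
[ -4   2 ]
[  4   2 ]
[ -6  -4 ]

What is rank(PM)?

First compute PM:
[[ 24,  12],
 [  6,  10],
 [ -6,   4]]
Now row reduce the product.
R2 ← R2 − (1/4)·R1: [0, 7]
R3 ← R3 + (1/4)·R1: [0, 7]
R3 ← R3 − R2: [0, 0]
2 nonzero rows, so rank(PM) = 2.

2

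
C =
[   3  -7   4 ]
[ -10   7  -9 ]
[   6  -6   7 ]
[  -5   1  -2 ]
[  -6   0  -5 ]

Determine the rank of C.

3

Row reduce to echelon form.
R2 ← R2 + (10/3)·R1: [0, -49/3, 13/3]
R3 ← R3 − (2)·R1: [0, 8, -1]
R4 ← R4 + (5/3)·R1: [0, -32/3, 14/3]
R5 ← R5 + (2)·R1: [0, -14, 3]
R3 ← R3 + (24/49)·R2: [0, 0, 55/49]
R4 ← R4 − (32/49)·R2: [0, 0, 90/49]
R5 ← R5 − (6/7)·R2: [0, 0, -5/7]
R4 ← R4 − (18/11)·R3: [0, 0, 0]
R5 ← R5 + (7/11)·R3: [0, 0, 0]
Echelon form has 3 nonzero rows, so rank(C) = 3.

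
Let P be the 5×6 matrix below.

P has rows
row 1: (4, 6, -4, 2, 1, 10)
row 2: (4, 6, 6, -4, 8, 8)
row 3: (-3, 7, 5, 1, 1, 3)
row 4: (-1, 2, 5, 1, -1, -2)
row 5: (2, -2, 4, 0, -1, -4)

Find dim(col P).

4

Row reduce to echelon form.
R2 ← R2 − R1: [0, 0, 10, -6, 7, -2]
R3 ← R3 + (3/4)·R1: [0, 23/2, 2, 5/2, 7/4, 21/2]
R4 ← R4 + (1/4)·R1: [0, 7/2, 4, 3/2, -3/4, 1/2]
R5 ← R5 − (1/2)·R1: [0, -5, 6, -1, -3/2, -9]
Swap R2 ↔ R3
R4 ← R4 − (7/23)·R2: [0, 0, 78/23, 17/23, -59/46, -62/23]
R5 ← R5 + (10/23)·R2: [0, 0, 158/23, 2/23, -17/23, -102/23]
R4 ← R4 − (39/115)·R3: [0, 0, 0, 319/115, -841/230, -232/115]
R5 ← R5 − (79/115)·R3: [0, 0, 0, 484/115, -638/115, -352/115]
R5 ← R5 − (44/29)·R4: [0, 0, 0, 0, 0, 0]
Echelon form has 4 nonzero rows, so rank(P) = 4.
The column space has dimension equal to the rank: 4.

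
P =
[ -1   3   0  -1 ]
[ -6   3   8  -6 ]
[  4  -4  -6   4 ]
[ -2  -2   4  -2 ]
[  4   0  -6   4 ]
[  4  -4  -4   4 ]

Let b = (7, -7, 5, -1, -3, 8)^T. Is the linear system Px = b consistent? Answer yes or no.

Row reduce the augmented matrix [P | b].
R2 ← R2 − (6)·R1: [0, -15, 8, 0, -49]
R3 ← R3 + (4)·R1: [0, 8, -6, 0, 33]
R4 ← R4 − (2)·R1: [0, -8, 4, 0, -15]
R5 ← R5 + (4)·R1: [0, 12, -6, 0, 25]
R6 ← R6 + (4)·R1: [0, 8, -4, 0, 36]
R3 ← R3 + (8/15)·R2: [0, 0, -26/15, 0, 103/15]
R4 ← R4 − (8/15)·R2: [0, 0, -4/15, 0, 167/15]
R5 ← R5 + (4/5)·R2: [0, 0, 2/5, 0, -71/5]
R6 ← R6 + (8/15)·R2: [0, 0, 4/15, 0, 148/15]
R4 ← R4 − (2/13)·R3: [0, 0, 0, 0, 131/13]
R5 ← R5 + (3/13)·R3: [0, 0, 0, 0, -164/13]
R6 ← R6 + (2/13)·R3: [0, 0, 0, 0, 142/13]
R5 ← R5 + (164/131)·R4: [0, 0, 0, 0, 0]
R6 ← R6 − (142/131)·R4: [0, 0, 0, 0, 0]
The echelon form has 4 nonzero rows; the last pivot sits in the augmented column, so rank(P) = 3 but rank([P|b]) = 4.
Since the ranks differ, the system is inconsistent.

no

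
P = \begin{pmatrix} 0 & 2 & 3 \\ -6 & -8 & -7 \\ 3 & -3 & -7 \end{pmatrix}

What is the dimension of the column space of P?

Row reduce to echelon form.
Swap R1 ↔ R2
R3 ← R3 + (1/2)·R1: [0, -7, -21/2]
R3 ← R3 + (7/2)·R2: [0, 0, 0]
Echelon form has 2 nonzero rows, so rank(P) = 2.
The column space has dimension equal to the rank: 2.

2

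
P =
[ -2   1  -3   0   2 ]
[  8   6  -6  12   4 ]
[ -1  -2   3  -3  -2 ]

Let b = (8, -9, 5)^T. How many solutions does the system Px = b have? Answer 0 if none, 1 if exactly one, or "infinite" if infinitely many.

Row reduce the augmented matrix [P | b].
R2 ← R2 + (4)·R1: [0, 10, -18, 12, 12, 23]
R3 ← R3 − (1/2)·R1: [0, -5/2, 9/2, -3, -3, 1]
R3 ← R3 + (1/4)·R2: [0, 0, 0, 0, 0, 27/4]
The echelon form has 3 nonzero rows; the last pivot sits in the augmented column, so rank(P) = 2 but rank([P|b]) = 3.
Since the ranks differ, the system is inconsistent.
It has no solutions.

0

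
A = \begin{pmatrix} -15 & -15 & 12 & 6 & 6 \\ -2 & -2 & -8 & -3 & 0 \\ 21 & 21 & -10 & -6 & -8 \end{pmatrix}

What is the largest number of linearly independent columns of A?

Row reduce to echelon form.
R2 ← R2 − (2/15)·R1: [0, 0, -48/5, -19/5, -4/5]
R3 ← R3 + (7/5)·R1: [0, 0, 34/5, 12/5, 2/5]
R3 ← R3 + (17/24)·R2: [0, 0, 0, -7/24, -1/6]
Echelon form has 3 nonzero rows, so rank(A) = 3.
The rank gives the maximum number of linearly independent columns: 3.

3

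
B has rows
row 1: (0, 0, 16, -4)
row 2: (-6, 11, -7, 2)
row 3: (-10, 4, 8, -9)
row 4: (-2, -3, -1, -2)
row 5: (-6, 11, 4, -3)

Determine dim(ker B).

0

Row reduce to echelon form.
Swap R1 ↔ R2
R3 ← R3 − (5/3)·R1: [0, -43/3, 59/3, -37/3]
R4 ← R4 − (1/3)·R1: [0, -20/3, 4/3, -8/3]
R5 ← R5 − R1: [0, 0, 11, -5]
Swap R2 ↔ R3
R4 ← R4 − (20/43)·R2: [0, 0, -336/43, 132/43]
R4 ← R4 + (21/43)·R3: [0, 0, 0, 48/43]
R5 ← R5 − (11/16)·R3: [0, 0, 0, -9/4]
R5 ← R5 + (129/64)·R4: [0, 0, 0, 0]
4 nonzero rows, so rank(B) = 4.
B has 4 columns; by rank–nullity, nullity = 4 − 4 = 0.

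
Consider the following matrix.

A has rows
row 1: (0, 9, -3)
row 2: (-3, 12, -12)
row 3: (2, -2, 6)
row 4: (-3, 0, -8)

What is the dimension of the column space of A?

2

Row reduce to echelon form.
Swap R1 ↔ R2
R3 ← R3 + (2/3)·R1: [0, 6, -2]
R4 ← R4 − R1: [0, -12, 4]
R3 ← R3 − (2/3)·R2: [0, 0, 0]
R4 ← R4 + (4/3)·R2: [0, 0, 0]
Echelon form has 2 nonzero rows, so rank(A) = 2.
The column space has dimension equal to the rank: 2.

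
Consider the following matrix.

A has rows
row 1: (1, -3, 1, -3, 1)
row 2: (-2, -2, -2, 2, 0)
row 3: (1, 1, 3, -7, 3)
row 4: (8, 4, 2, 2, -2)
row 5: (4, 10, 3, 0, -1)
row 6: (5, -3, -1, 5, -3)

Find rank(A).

Row reduce to echelon form.
R2 ← R2 + (2)·R1: [0, -8, 0, -4, 2]
R3 ← R3 − R1: [0, 4, 2, -4, 2]
R4 ← R4 − (8)·R1: [0, 28, -6, 26, -10]
R5 ← R5 − (4)·R1: [0, 22, -1, 12, -5]
R6 ← R6 − (5)·R1: [0, 12, -6, 20, -8]
R3 ← R3 + (1/2)·R2: [0, 0, 2, -6, 3]
R4 ← R4 + (7/2)·R2: [0, 0, -6, 12, -3]
R5 ← R5 + (11/4)·R2: [0, 0, -1, 1, 1/2]
R6 ← R6 + (3/2)·R2: [0, 0, -6, 14, -5]
R4 ← R4 + (3)·R3: [0, 0, 0, -6, 6]
R5 ← R5 + (1/2)·R3: [0, 0, 0, -2, 2]
R6 ← R6 + (3)·R3: [0, 0, 0, -4, 4]
R5 ← R5 − (1/3)·R4: [0, 0, 0, 0, 0]
R6 ← R6 − (2/3)·R4: [0, 0, 0, 0, 0]
Echelon form has 4 nonzero rows, so rank(A) = 4.

4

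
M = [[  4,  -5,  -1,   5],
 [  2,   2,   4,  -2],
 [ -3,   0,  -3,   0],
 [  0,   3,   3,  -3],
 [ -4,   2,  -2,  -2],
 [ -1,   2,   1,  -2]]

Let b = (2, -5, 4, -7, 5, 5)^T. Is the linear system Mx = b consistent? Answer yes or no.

Row reduce the augmented matrix [M | b].
R2 ← R2 − (1/2)·R1: [0, 9/2, 9/2, -9/2, -6]
R3 ← R3 + (3/4)·R1: [0, -15/4, -15/4, 15/4, 11/2]
R5 ← R5 + R1: [0, -3, -3, 3, 7]
R6 ← R6 + (1/4)·R1: [0, 3/4, 3/4, -3/4, 11/2]
R3 ← R3 + (5/6)·R2: [0, 0, 0, 0, 1/2]
R4 ← R4 − (2/3)·R2: [0, 0, 0, 0, -3]
R5 ← R5 + (2/3)·R2: [0, 0, 0, 0, 3]
R6 ← R6 − (1/6)·R2: [0, 0, 0, 0, 13/2]
R4 ← R4 + (6)·R3: [0, 0, 0, 0, 0]
R5 ← R5 − (6)·R3: [0, 0, 0, 0, 0]
R6 ← R6 − (13)·R3: [0, 0, 0, 0, 0]
The echelon form has 3 nonzero rows; the last pivot sits in the augmented column, so rank(M) = 2 but rank([M|b]) = 3.
Since the ranks differ, the system is inconsistent.

no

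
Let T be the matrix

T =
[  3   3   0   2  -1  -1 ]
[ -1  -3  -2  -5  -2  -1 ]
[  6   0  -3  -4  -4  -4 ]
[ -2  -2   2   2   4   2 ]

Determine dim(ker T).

Row reduce to echelon form.
R2 ← R2 + (1/3)·R1: [0, -2, -2, -13/3, -7/3, -4/3]
R3 ← R3 − (2)·R1: [0, -6, -3, -8, -2, -2]
R4 ← R4 + (2/3)·R1: [0, 0, 2, 10/3, 10/3, 4/3]
R3 ← R3 − (3)·R2: [0, 0, 3, 5, 5, 2]
R4 ← R4 − (2/3)·R3: [0, 0, 0, 0, 0, 0]
3 nonzero rows, so rank(T) = 3.
T has 6 columns; by rank–nullity, nullity = 6 − 3 = 3.

3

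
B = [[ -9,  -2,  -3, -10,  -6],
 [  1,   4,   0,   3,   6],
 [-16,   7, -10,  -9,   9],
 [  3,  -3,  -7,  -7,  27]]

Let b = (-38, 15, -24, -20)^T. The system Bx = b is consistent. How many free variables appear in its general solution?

1

Row reduce the augmented matrix [B | b].
R2 ← R2 + (1/9)·R1: [0, 34/9, -1/3, 17/9, 16/3, 97/9]
R3 ← R3 − (16/9)·R1: [0, 95/9, -14/3, 79/9, 59/3, 392/9]
R4 ← R4 + (1/3)·R1: [0, -11/3, -8, -31/3, 25, -98/3]
R3 ← R3 − (95/34)·R2: [0, 0, -127/34, 7/2, 81/17, 457/34]
R4 ← R4 + (33/34)·R2: [0, 0, -283/34, -17/2, 513/17, -755/34]
R4 ← R4 − (283/127)·R3: [0, 0, 0, -2070/127, 2484/127, -6624/127]
The echelon form has 4 nonzero rows, and every pivot lies in the first 5 columns, so rank(B) = rank([B|b]) = 4.
The system is consistent.
Free variables = (unknowns) − (rank) = 5 − 4 = 1.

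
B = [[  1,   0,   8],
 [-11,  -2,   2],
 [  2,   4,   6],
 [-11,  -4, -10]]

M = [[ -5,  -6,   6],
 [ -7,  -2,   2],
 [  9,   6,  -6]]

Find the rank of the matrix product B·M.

First compute BM:
[[ 67,  42, -42],
 [ 87,  82, -82],
 [ 16,  16, -16],
 [ -7,  14, -14]]
Now row reduce the product.
R2 ← R2 − (87/67)·R1: [0, 1840/67, -1840/67]
R3 ← R3 − (16/67)·R1: [0, 400/67, -400/67]
R4 ← R4 + (7/67)·R1: [0, 1232/67, -1232/67]
R3 ← R3 − (5/23)·R2: [0, 0, 0]
R4 ← R4 − (77/115)·R2: [0, 0, 0]
2 nonzero rows, so rank(BM) = 2.

2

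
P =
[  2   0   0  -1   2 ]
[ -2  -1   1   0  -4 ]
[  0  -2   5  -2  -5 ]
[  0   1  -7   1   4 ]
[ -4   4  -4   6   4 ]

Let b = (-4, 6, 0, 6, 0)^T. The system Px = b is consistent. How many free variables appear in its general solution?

2

Row reduce the augmented matrix [P | b].
R2 ← R2 + R1: [0, -1, 1, -1, -2, 2]
R5 ← R5 + (2)·R1: [0, 4, -4, 4, 8, -8]
R3 ← R3 − (2)·R2: [0, 0, 3, 0, -1, -4]
R4 ← R4 + R2: [0, 0, -6, 0, 2, 8]
R5 ← R5 + (4)·R2: [0, 0, 0, 0, 0, 0]
R4 ← R4 + (2)·R3: [0, 0, 0, 0, 0, 0]
The echelon form has 3 nonzero rows, and every pivot lies in the first 5 columns, so rank(P) = rank([P|b]) = 3.
The system is consistent.
Free variables = (unknowns) − (rank) = 5 − 3 = 2.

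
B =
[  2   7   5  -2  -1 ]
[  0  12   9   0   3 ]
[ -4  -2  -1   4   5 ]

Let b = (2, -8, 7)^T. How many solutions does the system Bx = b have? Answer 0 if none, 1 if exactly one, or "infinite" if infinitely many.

0

Row reduce the augmented matrix [B | b].
R3 ← R3 + (2)·R1: [0, 12, 9, 0, 3, 11]
R3 ← R3 − R2: [0, 0, 0, 0, 0, 19]
The echelon form has 3 nonzero rows; the last pivot sits in the augmented column, so rank(B) = 2 but rank([B|b]) = 3.
Since the ranks differ, the system is inconsistent.
It has no solutions.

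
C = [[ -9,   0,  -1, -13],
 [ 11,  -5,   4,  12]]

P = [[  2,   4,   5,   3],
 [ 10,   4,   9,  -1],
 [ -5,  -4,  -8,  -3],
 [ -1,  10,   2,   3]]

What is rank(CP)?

2

First compute CP:
[[  0, -162, -63, -63],
 [-60, 128,   2,  62]]
Now row reduce the product.
Swap R1 ↔ R2
2 nonzero rows, so rank(CP) = 2.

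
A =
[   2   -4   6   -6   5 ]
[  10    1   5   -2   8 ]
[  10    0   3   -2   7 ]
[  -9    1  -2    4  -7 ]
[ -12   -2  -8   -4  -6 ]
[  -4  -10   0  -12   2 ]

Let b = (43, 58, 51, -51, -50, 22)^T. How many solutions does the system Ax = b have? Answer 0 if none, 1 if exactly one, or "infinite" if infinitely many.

Row reduce the augmented matrix [A | b].
R2 ← R2 − (5)·R1: [0, 21, -25, 28, -17, -157]
R3 ← R3 − (5)·R1: [0, 20, -27, 28, -18, -164]
R4 ← R4 + (9/2)·R1: [0, -17, 25, -23, 31/2, 285/2]
R5 ← R5 + (6)·R1: [0, -26, 28, -40, 24, 208]
R6 ← R6 + (2)·R1: [0, -18, 12, -24, 12, 108]
R3 ← R3 − (20/21)·R2: [0, 0, -67/21, 4/3, -38/21, -304/21]
R4 ← R4 + (17/21)·R2: [0, 0, 100/21, -1/3, 73/42, 647/42]
R5 ← R5 + (26/21)·R2: [0, 0, -62/21, -16/3, 62/21, 286/21]
R6 ← R6 + (6/7)·R2: [0, 0, -66/7, 0, -18/7, -186/7]
R4 ← R4 + (100/67)·R3: [0, 0, 0, 111/67, -129/134, -831/134]
R5 ← R5 − (62/67)·R3: [0, 0, 0, -440/67, 310/67, 1810/67]
R6 ← R6 − (198/67)·R3: [0, 0, 0, -264/67, 186/67, 1086/67]
R5 ← R5 + (440/111)·R4: [0, 0, 0, 0, 30/37, 90/37]
R6 ← R6 + (88/37)·R4: [0, 0, 0, 0, 18/37, 54/37]
R6 ← R6 − (3/5)·R5: [0, 0, 0, 0, 0, 0]
The echelon form has 5 nonzero rows, and every pivot lies in the first 5 columns, so rank(A) = rank([A|b]) = 5.
The system is consistent.
rank = 5 = number of unknowns, so the solution is unique.

1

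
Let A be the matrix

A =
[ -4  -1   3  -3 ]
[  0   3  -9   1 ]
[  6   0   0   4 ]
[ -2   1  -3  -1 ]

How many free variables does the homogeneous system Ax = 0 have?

Row reduce to echelon form.
R3 ← R3 + (3/2)·R1: [0, -3/2, 9/2, -1/2]
R4 ← R4 − (1/2)·R1: [0, 3/2, -9/2, 1/2]
R3 ← R3 + (1/2)·R2: [0, 0, 0, 0]
R4 ← R4 − (1/2)·R2: [0, 0, 0, 0]
2 nonzero rows, so rank(A) = 2.
A has 4 columns; by rank–nullity, nullity = 4 − 2 = 2.

2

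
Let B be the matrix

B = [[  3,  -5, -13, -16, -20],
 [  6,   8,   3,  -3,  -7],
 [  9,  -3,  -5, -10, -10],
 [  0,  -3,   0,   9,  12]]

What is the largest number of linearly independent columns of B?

Row reduce to echelon form.
R2 ← R2 − (2)·R1: [0, 18, 29, 29, 33]
R3 ← R3 − (3)·R1: [0, 12, 34, 38, 50]
R3 ← R3 − (2/3)·R2: [0, 0, 44/3, 56/3, 28]
R4 ← R4 + (1/6)·R2: [0, 0, 29/6, 83/6, 35/2]
R4 ← R4 − (29/88)·R3: [0, 0, 0, 169/22, 91/11]
Echelon form has 4 nonzero rows, so rank(B) = 4.
The rank gives the maximum number of linearly independent columns: 4.

4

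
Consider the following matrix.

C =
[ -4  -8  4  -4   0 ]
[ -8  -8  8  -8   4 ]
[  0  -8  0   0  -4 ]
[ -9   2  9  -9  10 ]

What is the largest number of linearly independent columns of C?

2

Row reduce to echelon form.
R2 ← R2 − (2)·R1: [0, 8, 0, 0, 4]
R4 ← R4 − (9/4)·R1: [0, 20, 0, 0, 10]
R3 ← R3 + R2: [0, 0, 0, 0, 0]
R4 ← R4 − (5/2)·R2: [0, 0, 0, 0, 0]
Echelon form has 2 nonzero rows, so rank(C) = 2.
The rank gives the maximum number of linearly independent columns: 2.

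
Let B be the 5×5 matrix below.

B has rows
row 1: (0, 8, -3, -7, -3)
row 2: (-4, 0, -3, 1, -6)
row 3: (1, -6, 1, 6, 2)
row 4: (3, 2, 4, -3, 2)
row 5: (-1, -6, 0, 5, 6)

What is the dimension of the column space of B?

Row reduce to echelon form.
Swap R1 ↔ R2
R3 ← R3 + (1/4)·R1: [0, -6, 1/4, 25/4, 1/2]
R4 ← R4 + (3/4)·R1: [0, 2, 7/4, -9/4, -5/2]
R5 ← R5 − (1/4)·R1: [0, -6, 3/4, 19/4, 15/2]
R3 ← R3 + (3/4)·R2: [0, 0, -2, 1, -7/4]
R4 ← R4 − (1/4)·R2: [0, 0, 5/2, -1/2, -7/4]
R5 ← R5 + (3/4)·R2: [0, 0, -3/2, -1/2, 21/4]
R4 ← R4 + (5/4)·R3: [0, 0, 0, 3/4, -63/16]
R5 ← R5 − (3/4)·R3: [0, 0, 0, -5/4, 105/16]
R5 ← R5 + (5/3)·R4: [0, 0, 0, 0, 0]
Echelon form has 4 nonzero rows, so rank(B) = 4.
The column space has dimension equal to the rank: 4.

4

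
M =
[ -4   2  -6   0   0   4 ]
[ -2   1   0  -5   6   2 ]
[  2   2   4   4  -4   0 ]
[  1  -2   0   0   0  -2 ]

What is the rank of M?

Row reduce to echelon form.
R2 ← R2 − (1/2)·R1: [0, 0, 3, -5, 6, 0]
R3 ← R3 + (1/2)·R1: [0, 3, 1, 4, -4, 2]
R4 ← R4 + (1/4)·R1: [0, -3/2, -3/2, 0, 0, -1]
Swap R2 ↔ R3
R4 ← R4 + (1/2)·R2: [0, 0, -1, 2, -2, 0]
R4 ← R4 + (1/3)·R3: [0, 0, 0, 1/3, 0, 0]
Echelon form has 4 nonzero rows, so rank(M) = 4.

4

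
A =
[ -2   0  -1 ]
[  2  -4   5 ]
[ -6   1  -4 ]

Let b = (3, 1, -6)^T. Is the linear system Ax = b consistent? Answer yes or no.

Row reduce the augmented matrix [A | b].
R2 ← R2 + R1: [0, -4, 4, 4]
R3 ← R3 − (3)·R1: [0, 1, -1, -15]
R3 ← R3 + (1/4)·R2: [0, 0, 0, -14]
The echelon form has 3 nonzero rows; the last pivot sits in the augmented column, so rank(A) = 2 but rank([A|b]) = 3.
Since the ranks differ, the system is inconsistent.

no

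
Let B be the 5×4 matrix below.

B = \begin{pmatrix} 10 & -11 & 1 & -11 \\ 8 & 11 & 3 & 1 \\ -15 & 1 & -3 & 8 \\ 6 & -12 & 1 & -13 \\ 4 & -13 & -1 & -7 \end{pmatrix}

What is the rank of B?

Row reduce to echelon form.
R2 ← R2 − (4/5)·R1: [0, 99/5, 11/5, 49/5]
R3 ← R3 + (3/2)·R1: [0, -31/2, -3/2, -17/2]
R4 ← R4 − (3/5)·R1: [0, -27/5, 2/5, -32/5]
R5 ← R5 − (2/5)·R1: [0, -43/5, -7/5, -13/5]
R3 ← R3 + (155/198)·R2: [0, 0, 2/9, -82/99]
R4 ← R4 + (3/11)·R2: [0, 0, 1, -41/11]
R5 ← R5 + (43/99)·R2: [0, 0, -4/9, 164/99]
R4 ← R4 − (9/2)·R3: [0, 0, 0, 0]
R5 ← R5 + (2)·R3: [0, 0, 0, 0]
Echelon form has 3 nonzero rows, so rank(B) = 3.

3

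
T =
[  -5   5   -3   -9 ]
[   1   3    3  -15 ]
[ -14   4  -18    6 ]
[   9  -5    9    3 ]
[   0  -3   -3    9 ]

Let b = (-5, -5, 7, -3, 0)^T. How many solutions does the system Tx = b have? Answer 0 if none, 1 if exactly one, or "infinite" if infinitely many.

Row reduce the augmented matrix [T | b].
R2 ← R2 + (1/5)·R1: [0, 4, 12/5, -84/5, -6]
R3 ← R3 − (14/5)·R1: [0, -10, -48/5, 156/5, 21]
R4 ← R4 + (9/5)·R1: [0, 4, 18/5, -66/5, -12]
R3 ← R3 + (5/2)·R2: [0, 0, -18/5, -54/5, 6]
R4 ← R4 − R2: [0, 0, 6/5, 18/5, -6]
R5 ← R5 + (3/4)·R2: [0, 0, -6/5, -18/5, -9/2]
R4 ← R4 + (1/3)·R3: [0, 0, 0, 0, -4]
R5 ← R5 − (1/3)·R3: [0, 0, 0, 0, -13/2]
R5 ← R5 − (13/8)·R4: [0, 0, 0, 0, 0]
The echelon form has 4 nonzero rows; the last pivot sits in the augmented column, so rank(T) = 3 but rank([T|b]) = 4.
Since the ranks differ, the system is inconsistent.
It has no solutions.

0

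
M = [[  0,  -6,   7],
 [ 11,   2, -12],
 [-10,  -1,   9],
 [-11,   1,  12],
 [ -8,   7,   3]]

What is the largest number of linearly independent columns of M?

3

Row reduce to echelon form.
Swap R1 ↔ R2
R3 ← R3 + (10/11)·R1: [0, 9/11, -21/11]
R4 ← R4 + R1: [0, 3, 0]
R5 ← R5 + (8/11)·R1: [0, 93/11, -63/11]
R3 ← R3 + (3/22)·R2: [0, 0, -21/22]
R4 ← R4 + (1/2)·R2: [0, 0, 7/2]
R5 ← R5 + (31/22)·R2: [0, 0, 91/22]
R4 ← R4 + (11/3)·R3: [0, 0, 0]
R5 ← R5 + (13/3)·R3: [0, 0, 0]
Echelon form has 3 nonzero rows, so rank(M) = 3.
The rank gives the maximum number of linearly independent columns: 3.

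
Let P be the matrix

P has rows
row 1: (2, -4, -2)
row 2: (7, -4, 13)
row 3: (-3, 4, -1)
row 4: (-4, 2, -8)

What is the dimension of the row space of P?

2

Row reduce to echelon form.
R2 ← R2 − (7/2)·R1: [0, 10, 20]
R3 ← R3 + (3/2)·R1: [0, -2, -4]
R4 ← R4 + (2)·R1: [0, -6, -12]
R3 ← R3 + (1/5)·R2: [0, 0, 0]
R4 ← R4 + (3/5)·R2: [0, 0, 0]
Echelon form has 2 nonzero rows, so rank(P) = 2.
The row space has dimension equal to the rank: 2.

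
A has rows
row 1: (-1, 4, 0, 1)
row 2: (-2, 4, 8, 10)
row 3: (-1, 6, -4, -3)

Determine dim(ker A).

Row reduce to echelon form.
R2 ← R2 − (2)·R1: [0, -4, 8, 8]
R3 ← R3 − R1: [0, 2, -4, -4]
R3 ← R3 + (1/2)·R2: [0, 0, 0, 0]
2 nonzero rows, so rank(A) = 2.
A has 4 columns; by rank–nullity, nullity = 4 − 2 = 2.

2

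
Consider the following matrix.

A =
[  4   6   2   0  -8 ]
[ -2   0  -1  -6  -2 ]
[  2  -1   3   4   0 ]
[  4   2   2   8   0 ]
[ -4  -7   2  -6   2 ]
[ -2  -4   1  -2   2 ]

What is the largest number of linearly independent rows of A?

3

Row reduce to echelon form.
R2 ← R2 + (1/2)·R1: [0, 3, 0, -6, -6]
R3 ← R3 − (1/2)·R1: [0, -4, 2, 4, 4]
R4 ← R4 − R1: [0, -4, 0, 8, 8]
R5 ← R5 + R1: [0, -1, 4, -6, -6]
R6 ← R6 + (1/2)·R1: [0, -1, 2, -2, -2]
R3 ← R3 + (4/3)·R2: [0, 0, 2, -4, -4]
R4 ← R4 + (4/3)·R2: [0, 0, 0, 0, 0]
R5 ← R5 + (1/3)·R2: [0, 0, 4, -8, -8]
R6 ← R6 + (1/3)·R2: [0, 0, 2, -4, -4]
R5 ← R5 − (2)·R3: [0, 0, 0, 0, 0]
R6 ← R6 − R3: [0, 0, 0, 0, 0]
Echelon form has 3 nonzero rows, so rank(A) = 3.
The rank gives the maximum number of linearly independent rows: 3.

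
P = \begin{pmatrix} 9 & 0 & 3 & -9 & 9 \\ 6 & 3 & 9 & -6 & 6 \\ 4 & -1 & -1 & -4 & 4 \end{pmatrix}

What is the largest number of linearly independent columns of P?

2

Row reduce to echelon form.
R2 ← R2 − (2/3)·R1: [0, 3, 7, 0, 0]
R3 ← R3 − (4/9)·R1: [0, -1, -7/3, 0, 0]
R3 ← R3 + (1/3)·R2: [0, 0, 0, 0, 0]
Echelon form has 2 nonzero rows, so rank(P) = 2.
The rank gives the maximum number of linearly independent columns: 2.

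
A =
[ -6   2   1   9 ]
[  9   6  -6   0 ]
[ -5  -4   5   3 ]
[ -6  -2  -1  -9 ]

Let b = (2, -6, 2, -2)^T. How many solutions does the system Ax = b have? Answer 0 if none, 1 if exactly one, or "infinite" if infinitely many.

Row reduce the augmented matrix [A | b].
R2 ← R2 + (3/2)·R1: [0, 9, -9/2, 27/2, -3]
R3 ← R3 − (5/6)·R1: [0, -17/3, 25/6, -9/2, 1/3]
R4 ← R4 − R1: [0, -4, -2, -18, -4]
R3 ← R3 + (17/27)·R2: [0, 0, 4/3, 4, -14/9]
R4 ← R4 + (4/9)·R2: [0, 0, -4, -12, -16/3]
R4 ← R4 + (3)·R3: [0, 0, 0, 0, -10]
The echelon form has 4 nonzero rows; the last pivot sits in the augmented column, so rank(A) = 3 but rank([A|b]) = 4.
Since the ranks differ, the system is inconsistent.
It has no solutions.

0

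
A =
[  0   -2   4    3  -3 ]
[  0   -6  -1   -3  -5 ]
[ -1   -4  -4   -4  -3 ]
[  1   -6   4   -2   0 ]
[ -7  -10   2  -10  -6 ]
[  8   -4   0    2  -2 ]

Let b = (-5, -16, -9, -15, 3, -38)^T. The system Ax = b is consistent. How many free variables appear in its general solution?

0

Row reduce the augmented matrix [A | b].
Swap R1 ↔ R3
R4 ← R4 + R1: [0, -10, 0, -6, -3, -24]
R5 ← R5 − (7)·R1: [0, 18, 30, 18, 15, 66]
R6 ← R6 + (8)·R1: [0, -36, -32, -30, -26, -110]
R3 ← R3 − (1/3)·R2: [0, 0, 13/3, 4, -4/3, 1/3]
R4 ← R4 − (5/3)·R2: [0, 0, 5/3, -1, 16/3, 8/3]
R5 ← R5 + (3)·R2: [0, 0, 27, 9, 0, 18]
R6 ← R6 − (6)·R2: [0, 0, -26, -12, 4, -14]
R4 ← R4 − (5/13)·R3: [0, 0, 0, -33/13, 76/13, 33/13]
R5 ← R5 − (81/13)·R3: [0, 0, 0, -207/13, 108/13, 207/13]
R6 ← R6 + (6)·R3: [0, 0, 0, 12, -4, -12]
R5 ← R5 − (69/11)·R4: [0, 0, 0, 0, -312/11, 0]
R6 ← R6 + (52/11)·R4: [0, 0, 0, 0, 260/11, 0]
R6 ← R6 + (5/6)·R5: [0, 0, 0, 0, 0, 0]
The echelon form has 5 nonzero rows, and every pivot lies in the first 5 columns, so rank(A) = rank([A|b]) = 5.
The system is consistent.
Free variables = (unknowns) − (rank) = 5 − 5 = 0.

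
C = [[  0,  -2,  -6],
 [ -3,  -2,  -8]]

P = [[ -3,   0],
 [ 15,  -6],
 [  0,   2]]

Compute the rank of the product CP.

First compute CP:
[[-30,   0],
 [-21,  -4]]
Now row reduce the product.
R2 ← R2 − (7/10)·R1: [0, -4]
2 nonzero rows, so rank(CP) = 2.

2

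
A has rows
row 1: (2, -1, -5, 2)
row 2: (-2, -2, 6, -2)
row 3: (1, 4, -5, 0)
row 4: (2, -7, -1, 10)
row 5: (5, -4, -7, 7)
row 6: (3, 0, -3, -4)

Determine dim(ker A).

0

Row reduce to echelon form.
R2 ← R2 + R1: [0, -3, 1, 0]
R3 ← R3 − (1/2)·R1: [0, 9/2, -5/2, -1]
R4 ← R4 − R1: [0, -6, 4, 8]
R5 ← R5 − (5/2)·R1: [0, -3/2, 11/2, 2]
R6 ← R6 − (3/2)·R1: [0, 3/2, 9/2, -7]
R3 ← R3 + (3/2)·R2: [0, 0, -1, -1]
R4 ← R4 − (2)·R2: [0, 0, 2, 8]
R5 ← R5 − (1/2)·R2: [0, 0, 5, 2]
R6 ← R6 + (1/2)·R2: [0, 0, 5, -7]
R4 ← R4 + (2)·R3: [0, 0, 0, 6]
R5 ← R5 + (5)·R3: [0, 0, 0, -3]
R6 ← R6 + (5)·R3: [0, 0, 0, -12]
R5 ← R5 + (1/2)·R4: [0, 0, 0, 0]
R6 ← R6 + (2)·R4: [0, 0, 0, 0]
4 nonzero rows, so rank(A) = 4.
A has 4 columns; by rank–nullity, nullity = 4 − 4 = 0.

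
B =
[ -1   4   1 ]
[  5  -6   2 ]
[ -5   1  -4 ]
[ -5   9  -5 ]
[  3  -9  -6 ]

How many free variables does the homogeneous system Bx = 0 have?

Row reduce to echelon form.
R2 ← R2 + (5)·R1: [0, 14, 7]
R3 ← R3 − (5)·R1: [0, -19, -9]
R4 ← R4 − (5)·R1: [0, -11, -10]
R5 ← R5 + (3)·R1: [0, 3, -3]
R3 ← R3 + (19/14)·R2: [0, 0, 1/2]
R4 ← R4 + (11/14)·R2: [0, 0, -9/2]
R5 ← R5 − (3/14)·R2: [0, 0, -9/2]
R4 ← R4 + (9)·R3: [0, 0, 0]
R5 ← R5 + (9)·R3: [0, 0, 0]
3 nonzero rows, so rank(B) = 3.
B has 3 columns; by rank–nullity, nullity = 3 − 3 = 0.

0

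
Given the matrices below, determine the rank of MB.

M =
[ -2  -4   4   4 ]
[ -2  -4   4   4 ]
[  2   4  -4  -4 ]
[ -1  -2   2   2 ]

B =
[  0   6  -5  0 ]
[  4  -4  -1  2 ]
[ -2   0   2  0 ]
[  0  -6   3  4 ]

First compute MB:
[[-24, -20,  34,   8],
 [-24, -20,  34,   8],
 [ 24,  20, -34,  -8],
 [-12, -10,  17,   4]]
Now row reduce the product.
R2 ← R2 − R1: [0, 0, 0, 0]
R3 ← R3 + R1: [0, 0, 0, 0]
R4 ← R4 − (1/2)·R1: [0, 0, 0, 0]
1 nonzero row, so rank(MB) = 1.

1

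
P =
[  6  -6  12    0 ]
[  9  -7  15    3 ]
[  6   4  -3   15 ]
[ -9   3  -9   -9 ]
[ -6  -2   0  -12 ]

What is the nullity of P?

Row reduce to echelon form.
R2 ← R2 − (3/2)·R1: [0, 2, -3, 3]
R3 ← R3 − R1: [0, 10, -15, 15]
R4 ← R4 + (3/2)·R1: [0, -6, 9, -9]
R5 ← R5 + R1: [0, -8, 12, -12]
R3 ← R3 − (5)·R2: [0, 0, 0, 0]
R4 ← R4 + (3)·R2: [0, 0, 0, 0]
R5 ← R5 + (4)·R2: [0, 0, 0, 0]
2 nonzero rows, so rank(P) = 2.
P has 4 columns; by rank–nullity, nullity = 4 − 2 = 2.

2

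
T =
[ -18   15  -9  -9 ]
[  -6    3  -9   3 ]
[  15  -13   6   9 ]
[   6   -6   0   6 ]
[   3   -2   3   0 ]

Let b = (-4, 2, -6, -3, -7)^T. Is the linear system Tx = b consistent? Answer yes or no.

Row reduce the augmented matrix [T | b].
R2 ← R2 − (1/3)·R1: [0, -2, -6, 6, 10/3]
R3 ← R3 + (5/6)·R1: [0, -1/2, -3/2, 3/2, -28/3]
R4 ← R4 + (1/3)·R1: [0, -1, -3, 3, -13/3]
R5 ← R5 + (1/6)·R1: [0, 1/2, 3/2, -3/2, -23/3]
R3 ← R3 − (1/4)·R2: [0, 0, 0, 0, -61/6]
R4 ← R4 − (1/2)·R2: [0, 0, 0, 0, -6]
R5 ← R5 + (1/4)·R2: [0, 0, 0, 0, -41/6]
R4 ← R4 − (36/61)·R3: [0, 0, 0, 0, 0]
R5 ← R5 − (41/61)·R3: [0, 0, 0, 0, 0]
The echelon form has 3 nonzero rows; the last pivot sits in the augmented column, so rank(T) = 2 but rank([T|b]) = 3.
Since the ranks differ, the system is inconsistent.

no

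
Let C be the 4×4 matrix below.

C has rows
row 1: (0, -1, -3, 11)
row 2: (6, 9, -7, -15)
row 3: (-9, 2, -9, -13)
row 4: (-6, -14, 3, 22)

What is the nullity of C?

Row reduce to echelon form.
Swap R1 ↔ R2
R3 ← R3 + (3/2)·R1: [0, 31/2, -39/2, -71/2]
R4 ← R4 + R1: [0, -5, -4, 7]
R3 ← R3 + (31/2)·R2: [0, 0, -66, 135]
R4 ← R4 − (5)·R2: [0, 0, 11, -48]
R4 ← R4 + (1/6)·R3: [0, 0, 0, -51/2]
4 nonzero rows, so rank(C) = 4.
C has 4 columns; by rank–nullity, nullity = 4 − 4 = 0.

0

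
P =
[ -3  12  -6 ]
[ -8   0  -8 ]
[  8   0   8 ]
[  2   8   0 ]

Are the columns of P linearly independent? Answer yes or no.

no

Row reduce P to echelon form.
R2 ← R2 − (8/3)·R1: [0, -32, 8]
R3 ← R3 + (8/3)·R1: [0, 32, -8]
R4 ← R4 + (2/3)·R1: [0, 16, -4]
R3 ← R3 + R2: [0, 0, 0]
R4 ← R4 + (1/2)·R2: [0, 0, 0]
2 pivots among 3 columns.
Only 2 < 3 pivot columns, so the columns are linearly dependent.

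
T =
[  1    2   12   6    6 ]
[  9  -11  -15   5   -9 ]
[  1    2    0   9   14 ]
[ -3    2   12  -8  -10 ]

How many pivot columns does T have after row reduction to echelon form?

3

Row reduce to echelon form.
R2 ← R2 − (9)·R1: [0, -29, -123, -49, -63]
R3 ← R3 − R1: [0, 0, -12, 3, 8]
R4 ← R4 + (3)·R1: [0, 8, 48, 10, 8]
R4 ← R4 + (8/29)·R2: [0, 0, 408/29, -102/29, -272/29]
R4 ← R4 + (34/29)·R3: [0, 0, 0, 0, 0]
Echelon form has 3 nonzero rows, so rank(T) = 3.
Each nonzero row contributes one pivot column: 3 pivot columns.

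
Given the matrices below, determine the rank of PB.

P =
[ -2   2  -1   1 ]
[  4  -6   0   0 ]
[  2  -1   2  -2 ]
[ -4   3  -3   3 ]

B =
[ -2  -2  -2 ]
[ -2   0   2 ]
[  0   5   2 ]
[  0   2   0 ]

First compute PB:
[[  0,   1,   6],
 [  4,  -8, -20],
 [ -2,   2,  -2],
 [  2,  -1,   8]]
Now row reduce the product.
Swap R1 ↔ R2
R3 ← R3 + (1/2)·R1: [0, -2, -12]
R4 ← R4 − (1/2)·R1: [0, 3, 18]
R3 ← R3 + (2)·R2: [0, 0, 0]
R4 ← R4 − (3)·R2: [0, 0, 0]
2 nonzero rows, so rank(PB) = 2.

2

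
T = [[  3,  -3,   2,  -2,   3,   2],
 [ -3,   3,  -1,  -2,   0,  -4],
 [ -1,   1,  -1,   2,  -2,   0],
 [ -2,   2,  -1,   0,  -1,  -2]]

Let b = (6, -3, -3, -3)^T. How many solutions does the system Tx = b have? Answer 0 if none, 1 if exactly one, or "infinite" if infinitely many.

Row reduce the augmented matrix [T | b].
R2 ← R2 + R1: [0, 0, 1, -4, 3, -2, 3]
R3 ← R3 + (1/3)·R1: [0, 0, -1/3, 4/3, -1, 2/3, -1]
R4 ← R4 + (2/3)·R1: [0, 0, 1/3, -4/3, 1, -2/3, 1]
R3 ← R3 + (1/3)·R2: [0, 0, 0, 0, 0, 0, 0]
R4 ← R4 − (1/3)·R2: [0, 0, 0, 0, 0, 0, 0]
The echelon form has 2 nonzero rows, and every pivot lies in the first 6 columns, so rank(T) = rank([T|b]) = 2.
The system is consistent.
rank = 2 < 6 unknowns, so there are infinitely many solutions.

infinite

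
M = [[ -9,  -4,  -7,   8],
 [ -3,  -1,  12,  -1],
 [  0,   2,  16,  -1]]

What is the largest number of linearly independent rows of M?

Row reduce to echelon form.
R2 ← R2 − (1/3)·R1: [0, 1/3, 43/3, -11/3]
R3 ← R3 − (6)·R2: [0, 0, -70, 21]
Echelon form has 3 nonzero rows, so rank(M) = 3.
The rank gives the maximum number of linearly independent rows: 3.

3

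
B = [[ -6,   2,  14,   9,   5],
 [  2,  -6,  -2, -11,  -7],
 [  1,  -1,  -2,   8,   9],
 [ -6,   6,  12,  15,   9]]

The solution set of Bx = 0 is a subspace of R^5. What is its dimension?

2

Row reduce to echelon form.
R2 ← R2 + (1/3)·R1: [0, -16/3, 8/3, -8, -16/3]
R3 ← R3 + (1/6)·R1: [0, -2/3, 1/3, 19/2, 59/6]
R4 ← R4 − R1: [0, 4, -2, 6, 4]
R3 ← R3 − (1/8)·R2: [0, 0, 0, 21/2, 21/2]
R4 ← R4 + (3/4)·R2: [0, 0, 0, 0, 0]
3 nonzero rows, so rank(B) = 3.
B has 5 columns; by rank–nullity, nullity = 5 − 3 = 2.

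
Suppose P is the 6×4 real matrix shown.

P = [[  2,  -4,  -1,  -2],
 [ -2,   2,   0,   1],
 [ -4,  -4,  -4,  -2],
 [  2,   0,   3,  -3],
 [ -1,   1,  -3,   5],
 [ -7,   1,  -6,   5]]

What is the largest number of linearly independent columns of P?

Row reduce to echelon form.
R2 ← R2 + R1: [0, -2, -1, -1]
R3 ← R3 + (2)·R1: [0, -12, -6, -6]
R4 ← R4 − R1: [0, 4, 4, -1]
R5 ← R5 + (1/2)·R1: [0, -1, -7/2, 4]
R6 ← R6 + (7/2)·R1: [0, -13, -19/2, -2]
R3 ← R3 − (6)·R2: [0, 0, 0, 0]
R4 ← R4 + (2)·R2: [0, 0, 2, -3]
R5 ← R5 − (1/2)·R2: [0, 0, -3, 9/2]
R6 ← R6 − (13/2)·R2: [0, 0, -3, 9/2]
Swap R3 ↔ R4
R5 ← R5 + (3/2)·R3: [0, 0, 0, 0]
R6 ← R6 + (3/2)·R3: [0, 0, 0, 0]
Echelon form has 3 nonzero rows, so rank(P) = 3.
The rank gives the maximum number of linearly independent columns: 3.

3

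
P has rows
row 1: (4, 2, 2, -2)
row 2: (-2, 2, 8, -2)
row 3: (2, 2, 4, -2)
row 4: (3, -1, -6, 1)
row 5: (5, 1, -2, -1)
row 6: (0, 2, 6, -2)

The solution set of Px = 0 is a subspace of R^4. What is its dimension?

Row reduce to echelon form.
R2 ← R2 + (1/2)·R1: [0, 3, 9, -3]
R3 ← R3 − (1/2)·R1: [0, 1, 3, -1]
R4 ← R4 − (3/4)·R1: [0, -5/2, -15/2, 5/2]
R5 ← R5 − (5/4)·R1: [0, -3/2, -9/2, 3/2]
R3 ← R3 − (1/3)·R2: [0, 0, 0, 0]
R4 ← R4 + (5/6)·R2: [0, 0, 0, 0]
R5 ← R5 + (1/2)·R2: [0, 0, 0, 0]
R6 ← R6 − (2/3)·R2: [0, 0, 0, 0]
2 nonzero rows, so rank(P) = 2.
P has 4 columns; by rank–nullity, nullity = 4 − 2 = 2.

2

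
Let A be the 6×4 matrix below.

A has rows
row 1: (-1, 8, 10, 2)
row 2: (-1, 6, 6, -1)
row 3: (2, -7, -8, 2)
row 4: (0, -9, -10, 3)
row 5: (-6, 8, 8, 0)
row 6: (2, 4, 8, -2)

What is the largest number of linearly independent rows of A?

4

Row reduce to echelon form.
R2 ← R2 − R1: [0, -2, -4, -3]
R3 ← R3 + (2)·R1: [0, 9, 12, 6]
R5 ← R5 − (6)·R1: [0, -40, -52, -12]
R6 ← R6 + (2)·R1: [0, 20, 28, 2]
R3 ← R3 + (9/2)·R2: [0, 0, -6, -15/2]
R4 ← R4 − (9/2)·R2: [0, 0, 8, 33/2]
R5 ← R5 − (20)·R2: [0, 0, 28, 48]
R6 ← R6 + (10)·R2: [0, 0, -12, -28]
R4 ← R4 + (4/3)·R3: [0, 0, 0, 13/2]
R5 ← R5 + (14/3)·R3: [0, 0, 0, 13]
R6 ← R6 − (2)·R3: [0, 0, 0, -13]
R5 ← R5 − (2)·R4: [0, 0, 0, 0]
R6 ← R6 + (2)·R4: [0, 0, 0, 0]
Echelon form has 4 nonzero rows, so rank(A) = 4.
The rank gives the maximum number of linearly independent rows: 4.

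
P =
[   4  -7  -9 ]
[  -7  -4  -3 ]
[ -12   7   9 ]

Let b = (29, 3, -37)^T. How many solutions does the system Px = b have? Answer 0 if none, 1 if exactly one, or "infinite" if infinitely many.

1

Row reduce the augmented matrix [P | b].
R2 ← R2 + (7/4)·R1: [0, -65/4, -75/4, 215/4]
R3 ← R3 + (3)·R1: [0, -14, -18, 50]
R3 ← R3 − (56/65)·R2: [0, 0, -24/13, 48/13]
The echelon form has 3 nonzero rows, and every pivot lies in the first 3 columns, so rank(P) = rank([P|b]) = 3.
The system is consistent.
rank = 3 = number of unknowns, so the solution is unique.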